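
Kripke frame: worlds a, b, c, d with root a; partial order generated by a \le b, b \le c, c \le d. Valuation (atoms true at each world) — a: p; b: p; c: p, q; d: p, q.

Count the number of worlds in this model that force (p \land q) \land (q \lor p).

2

a: does not force it — a \nVdash (p \land q) \land (q \lor p) since a fails p \land q.
b: does not force it.
c: forces it.
d: forces it.
Worlds forcing the formula: {c, d}.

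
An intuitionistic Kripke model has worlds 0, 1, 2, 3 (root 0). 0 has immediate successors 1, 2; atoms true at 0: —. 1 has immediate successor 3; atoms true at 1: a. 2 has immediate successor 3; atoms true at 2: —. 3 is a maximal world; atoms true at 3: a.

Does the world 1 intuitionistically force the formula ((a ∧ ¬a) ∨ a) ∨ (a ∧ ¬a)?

Yes

1 ⊩ ((a ∧ ¬a) ∨ a) ∨ (a ∧ ¬a) via the disjunct (a ∧ ¬a) ∨ a.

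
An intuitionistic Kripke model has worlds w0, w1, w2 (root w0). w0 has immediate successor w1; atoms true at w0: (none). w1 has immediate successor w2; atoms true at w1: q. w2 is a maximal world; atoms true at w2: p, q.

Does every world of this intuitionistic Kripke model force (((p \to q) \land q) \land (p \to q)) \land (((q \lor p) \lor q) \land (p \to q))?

No

Not every world: w0 \nVdash (((p \to q) \land q) \land (p \to q)) \land (((q \lor p) \lor q) \land (p \to q)).
w0 \nVdash (((p \to q) \land q) \land (p \to q)) \land (((q \lor p) \lor q) \land (p \to q)) since w0 fails ((p \to q) \land q) \land (p \to q).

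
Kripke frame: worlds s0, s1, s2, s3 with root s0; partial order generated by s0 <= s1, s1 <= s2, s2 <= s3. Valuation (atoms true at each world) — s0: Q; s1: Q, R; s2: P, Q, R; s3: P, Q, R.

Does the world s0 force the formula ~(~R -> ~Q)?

No

s0 ||-/- ~(~R -> ~Q) since s0 is accessible from s0 and s0 ||- ~R -> ~Q.
s0 ||- ~R -> ~Q vacuously: no world accessible from s0 forces the antecedent ~R.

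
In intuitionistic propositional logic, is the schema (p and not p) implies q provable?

This is an instance of ex falso quodlibet, which is intuitionistically derivable.
No world can force both p and not p, so the antecedent p and not p is never forced and the implication holds vacuously at every world.

Yes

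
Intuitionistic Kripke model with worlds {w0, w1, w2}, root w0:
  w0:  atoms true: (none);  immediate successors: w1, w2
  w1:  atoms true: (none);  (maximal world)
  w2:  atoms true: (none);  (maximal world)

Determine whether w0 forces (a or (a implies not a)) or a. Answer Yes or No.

w0 forces (a or (a implies not a)) or a via the disjunct a or (a implies not a).

Yes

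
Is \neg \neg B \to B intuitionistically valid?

This is double-negation elimination, which is not intuitionistically valid.
A Kripke countermodel: worlds u, v; order generated by u \le v; atoms true at each world — u:{}; v:{B}.
u \nVdash \neg \neg B \to B: already at u itself, u \Vdash \neg \neg B but u \nVdash B.
u lacks atom B, so u \nVdash B.
So the root u does not force the formula.

No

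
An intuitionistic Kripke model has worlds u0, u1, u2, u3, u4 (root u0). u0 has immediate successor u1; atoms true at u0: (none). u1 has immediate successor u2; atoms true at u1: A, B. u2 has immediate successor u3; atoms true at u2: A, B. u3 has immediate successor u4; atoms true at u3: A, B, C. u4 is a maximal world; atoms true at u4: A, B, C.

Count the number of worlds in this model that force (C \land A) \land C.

2

u0: does not force it — u0 \nVdash (C \land A) \land C since u0 fails C \land A.
u1: does not force it.
u2: does not force it.
u3: forces it.
u4: forces it.
Worlds forcing the formula: {u3, u4}.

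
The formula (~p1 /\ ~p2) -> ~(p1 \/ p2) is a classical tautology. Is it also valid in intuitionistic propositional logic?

This is a constructively valid De Morgan direction (conjunction of negations to negated disjunction), which is intuitionistically derivable.
If both ~p1 and ~p2 hold at a world, no accessible world forces p1 or forces p2, so none forces p1 \/ p2.

Yes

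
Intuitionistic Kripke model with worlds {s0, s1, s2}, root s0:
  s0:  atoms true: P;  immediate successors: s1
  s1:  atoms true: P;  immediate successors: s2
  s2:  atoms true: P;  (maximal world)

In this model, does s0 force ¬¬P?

s0 ⊩ ¬¬P: no world accessible from s0 forces ¬P.

Yes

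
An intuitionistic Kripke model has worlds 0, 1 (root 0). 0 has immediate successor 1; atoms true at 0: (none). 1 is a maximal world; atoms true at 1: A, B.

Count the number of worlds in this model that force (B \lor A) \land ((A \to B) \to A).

0: does not force it — 0 \nVdash (B \lor A) \land ((A \to B) \to A) since 0 fails B \lor A.
1: forces it.
Worlds forcing the formula: {1}.

1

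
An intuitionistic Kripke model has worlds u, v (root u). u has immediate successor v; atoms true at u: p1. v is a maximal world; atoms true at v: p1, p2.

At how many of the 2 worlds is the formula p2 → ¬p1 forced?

0

u: does not force it — u ⊮ p2 → ¬p1: at the accessible world v, v ⊩ p2 but v ⊮ ¬p1.
v: does not force it — v ⊮ p2 → ¬p1: already at v itself, v ⊩ p2 but v ⊮ ¬p1.
Worlds forcing the formula: { }.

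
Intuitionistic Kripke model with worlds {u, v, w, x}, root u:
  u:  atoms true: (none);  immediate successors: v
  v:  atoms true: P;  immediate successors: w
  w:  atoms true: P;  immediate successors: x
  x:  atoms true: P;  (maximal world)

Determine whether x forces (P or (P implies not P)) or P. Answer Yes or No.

x forces (P or (P implies not P)) or P via the disjunct P or (P implies not P).

Yes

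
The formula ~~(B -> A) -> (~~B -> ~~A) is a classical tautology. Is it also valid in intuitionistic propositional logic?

This is the distribution of double negation over implication, which is intuitionistically derivable.
Assume ~~(B -> A) and ~~B; suppose ~A. Then B -> A would give ~B (by contraposition), contradicting ~~B; so ~(B -> A), contradicting ~~(B -> A). Hence ~~A.

Yes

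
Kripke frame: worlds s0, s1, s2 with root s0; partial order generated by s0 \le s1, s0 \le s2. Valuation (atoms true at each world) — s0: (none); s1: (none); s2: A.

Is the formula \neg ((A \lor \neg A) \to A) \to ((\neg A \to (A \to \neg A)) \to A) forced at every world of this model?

Not every world: s0 \nVdash \neg ((A \lor \neg A) \to A) \to ((\neg A \to (A \to \neg A)) \to A).
s0 \nVdash \neg ((A \lor \neg A) \to A) \to ((\neg A \to (A \to \neg A)) \to A): at the accessible world s1, s1 \Vdash \neg ((A \lor \neg A) \to A) but s1 \nVdash (\neg A \to (A \to \neg A)) \to A.
s1 \nVdash (\neg A \to (A \to \neg A)) \to A: already at s1 itself, s1 \Vdash \neg A \to (A \to \neg A) but s1 \nVdash A.
s1 lacks atom A, so s1 \nVdash A.

No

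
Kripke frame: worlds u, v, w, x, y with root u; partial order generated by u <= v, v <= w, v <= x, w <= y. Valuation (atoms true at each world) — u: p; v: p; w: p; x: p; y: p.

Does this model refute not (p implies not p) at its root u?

u forces not (p implies not p): no world accessible from u forces p implies not p.
So the root u forces not (p implies not p); the model is not a countermodel.

No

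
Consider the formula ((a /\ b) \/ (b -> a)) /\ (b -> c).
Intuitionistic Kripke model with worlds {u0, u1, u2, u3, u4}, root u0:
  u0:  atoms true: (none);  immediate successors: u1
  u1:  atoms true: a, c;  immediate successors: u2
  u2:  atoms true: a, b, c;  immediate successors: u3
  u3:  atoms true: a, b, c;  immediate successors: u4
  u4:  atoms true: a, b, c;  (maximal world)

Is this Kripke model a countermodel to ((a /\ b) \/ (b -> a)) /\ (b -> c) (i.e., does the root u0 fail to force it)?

u0 ||- ((a /\ b) \/ (b -> a)) /\ (b -> c) since u0 forces both conjuncts.
So the root u0 forces ((a /\ b) \/ (b -> a)) /\ (b -> c); the model is not a countermodel.

No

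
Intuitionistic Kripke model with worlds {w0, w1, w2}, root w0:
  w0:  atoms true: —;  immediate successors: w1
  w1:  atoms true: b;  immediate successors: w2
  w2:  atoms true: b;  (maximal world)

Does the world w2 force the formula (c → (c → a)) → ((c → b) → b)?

w2 ⊩ (c → (c → a)) → ((c → b) → b): every world accessible from w2 that forces c → (c → a) (namely w2) also forces (c → b) → b.

Yes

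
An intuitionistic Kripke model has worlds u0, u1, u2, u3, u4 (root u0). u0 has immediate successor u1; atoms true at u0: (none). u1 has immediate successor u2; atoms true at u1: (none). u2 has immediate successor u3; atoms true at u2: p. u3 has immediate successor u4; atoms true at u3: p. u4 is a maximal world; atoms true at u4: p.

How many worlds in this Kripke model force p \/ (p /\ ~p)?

u0: does not force it — u0 ||-/- p \/ (p /\ ~p): neither disjunct is forced at u0.
u1: does not force it — u1 ||-/- p \/ (p /\ ~p): neither disjunct is forced at u1.
u2: forces it.
u3: forces it.
u4: forces it.
Worlds forcing the formula: {u2, u3, u4}.

3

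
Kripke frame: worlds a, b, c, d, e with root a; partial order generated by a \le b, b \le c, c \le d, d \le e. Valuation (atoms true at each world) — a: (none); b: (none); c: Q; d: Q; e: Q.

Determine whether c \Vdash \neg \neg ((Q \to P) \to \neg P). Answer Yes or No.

Yes

c \Vdash \neg \neg ((Q \to P) \to \neg P): no world accessible from c forces \neg ((Q \to P) \to \neg P).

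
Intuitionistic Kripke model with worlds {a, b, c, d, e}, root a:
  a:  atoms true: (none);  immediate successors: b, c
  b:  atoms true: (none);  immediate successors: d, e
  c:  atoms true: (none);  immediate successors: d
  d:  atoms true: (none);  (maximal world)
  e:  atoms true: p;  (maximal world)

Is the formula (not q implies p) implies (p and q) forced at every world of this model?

Not every world: a does not force (not q implies p) implies (p and q).
a does not force (not q implies p) implies (p and q): at the accessible world e, e forces not q implies p but e does not force p and q.
e does not force p and q since e fails q.

No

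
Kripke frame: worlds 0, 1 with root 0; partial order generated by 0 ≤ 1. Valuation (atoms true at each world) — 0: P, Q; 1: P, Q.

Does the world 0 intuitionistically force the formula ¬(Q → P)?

0 ⊮ ¬(Q → P) since 0 is accessible from 0 and 0 ⊩ Q → P.
0 ⊩ Q → P: every world accessible from 0 that forces Q (namely 0, 1) also forces P.

No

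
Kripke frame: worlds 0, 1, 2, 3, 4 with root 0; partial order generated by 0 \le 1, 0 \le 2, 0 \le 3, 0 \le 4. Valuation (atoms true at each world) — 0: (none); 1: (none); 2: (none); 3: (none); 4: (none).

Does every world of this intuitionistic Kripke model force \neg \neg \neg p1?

Yes

0 \Vdash \neg \neg \neg p1: no world accessible from 0 forces \neg \neg p1.
Since the root 0 forces \neg \neg \neg p1 and forcing is persistent (monotone upward), every world forces it.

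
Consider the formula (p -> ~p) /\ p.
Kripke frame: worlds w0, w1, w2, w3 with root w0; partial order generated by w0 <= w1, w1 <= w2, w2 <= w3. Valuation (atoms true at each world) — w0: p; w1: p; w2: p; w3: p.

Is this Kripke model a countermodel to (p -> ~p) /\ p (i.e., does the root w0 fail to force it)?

w0 ||-/- (p -> ~p) /\ p since w0 fails p -> ~p.
So the root w0 does not force (p -> ~p) /\ p; the model is a countermodel.

Yes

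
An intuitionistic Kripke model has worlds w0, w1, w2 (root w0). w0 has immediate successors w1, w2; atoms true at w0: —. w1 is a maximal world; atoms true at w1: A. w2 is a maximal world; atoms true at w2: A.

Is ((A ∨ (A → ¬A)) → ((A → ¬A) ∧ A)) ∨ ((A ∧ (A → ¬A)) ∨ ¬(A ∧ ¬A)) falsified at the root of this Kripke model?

w0 ⊩ ((A ∨ (A → ¬A)) → ((A → ¬A) ∧ A)) ∨ ((A ∧ (A → ¬A)) ∨ ¬(A ∧ ¬A)) via the disjunct (A ∧ (A → ¬A)) ∨ ¬(A ∧ ¬A).
So the root w0 forces ((A ∨ (A → ¬A)) → ((A → ¬A) ∧ A)) ∨ ((A ∧ (A → ¬A)) ∨ ¬(A ∧ ¬A)); the model is not a countermodel.

No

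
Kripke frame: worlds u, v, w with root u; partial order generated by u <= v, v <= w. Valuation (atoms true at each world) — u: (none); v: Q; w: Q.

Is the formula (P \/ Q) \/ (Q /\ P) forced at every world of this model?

No

Not every world: u ||-/- (P \/ Q) \/ (Q /\ P).
u ||-/- (P \/ Q) \/ (Q /\ P): neither disjunct is forced at u.
u ||-/- P \/ Q: neither disjunct is forced at u.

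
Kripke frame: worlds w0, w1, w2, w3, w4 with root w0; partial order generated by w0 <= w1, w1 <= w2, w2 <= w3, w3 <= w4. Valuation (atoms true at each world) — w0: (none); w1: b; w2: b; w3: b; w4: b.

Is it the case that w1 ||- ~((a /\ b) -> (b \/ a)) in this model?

No

w1 ||-/- ~((a /\ b) -> (b \/ a)) since w1 is accessible from w1 and w1 ||- (a /\ b) -> (b \/ a).
w1 ||- (a /\ b) -> (b \/ a) vacuously: no world accessible from w1 forces the antecedent a /\ b.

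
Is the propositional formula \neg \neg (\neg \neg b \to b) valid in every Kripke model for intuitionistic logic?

This is the double negation of double-negation elimination, which is intuitionistically derivable.
By Glivenko's theorem the double negation of any classical propositional tautology is intuitionistically provable; \neg \neg b \to b is classically a tautology.

Yes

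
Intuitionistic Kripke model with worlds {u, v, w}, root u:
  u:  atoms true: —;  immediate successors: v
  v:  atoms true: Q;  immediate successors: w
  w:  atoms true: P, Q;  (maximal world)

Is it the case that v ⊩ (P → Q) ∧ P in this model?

No

v ⊮ (P → Q) ∧ P since v fails P.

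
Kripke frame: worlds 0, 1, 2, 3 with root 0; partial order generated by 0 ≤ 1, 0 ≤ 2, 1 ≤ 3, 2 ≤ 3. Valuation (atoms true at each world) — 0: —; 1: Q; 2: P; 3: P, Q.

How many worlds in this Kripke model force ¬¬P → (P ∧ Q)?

1

0: does not force it — 0 ⊮ ¬¬P → (P ∧ Q): already at 0 itself, 0 ⊩ ¬¬P but 0 ⊮ P ∧ Q.
1: does not force it — 1 ⊮ ¬¬P → (P ∧ Q): already at 1 itself, 1 ⊩ ¬¬P but 1 ⊮ P ∧ Q.
2: does not force it — 2 ⊮ ¬¬P → (P ∧ Q): already at 2 itself, 2 ⊩ ¬¬P but 2 ⊮ P ∧ Q.
3: forces it.
Worlds forcing the formula: {3}.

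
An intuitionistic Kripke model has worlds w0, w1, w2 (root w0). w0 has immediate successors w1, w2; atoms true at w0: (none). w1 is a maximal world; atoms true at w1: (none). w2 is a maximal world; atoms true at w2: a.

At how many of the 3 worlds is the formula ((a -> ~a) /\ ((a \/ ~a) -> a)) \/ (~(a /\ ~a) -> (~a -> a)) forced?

w0: does not force it — w0 ||-/- ((a -> ~a) /\ ((a \/ ~a) -> a)) \/ (~(a /\ ~a) -> (~a -> a)): neither disjunct is forced at w0.
w1: does not force it — w1 ||-/- ((a -> ~a) /\ ((a \/ ~a) -> a)) \/ (~(a /\ ~a) -> (~a -> a)): neither disjunct is forced at w1.
w2: forces it.
Worlds forcing the formula: {w2}.

1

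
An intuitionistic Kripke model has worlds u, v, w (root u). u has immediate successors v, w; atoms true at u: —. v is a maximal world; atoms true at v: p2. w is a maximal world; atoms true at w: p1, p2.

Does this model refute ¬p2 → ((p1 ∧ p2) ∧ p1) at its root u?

u ⊩ ¬p2 → ((p1 ∧ p2) ∧ p1) vacuously: no world accessible from u forces the antecedent ¬p2.
So the root u forces ¬p2 → ((p1 ∧ p2) ∧ p1); the model is not a countermodel.

No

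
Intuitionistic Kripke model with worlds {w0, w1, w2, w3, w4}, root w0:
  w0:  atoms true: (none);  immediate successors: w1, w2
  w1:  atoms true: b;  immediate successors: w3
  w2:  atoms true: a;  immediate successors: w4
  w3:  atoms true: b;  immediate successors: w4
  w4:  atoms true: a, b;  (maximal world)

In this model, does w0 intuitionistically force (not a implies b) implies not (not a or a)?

w0 does not force (not a implies b) implies not (not a or a): already at w0 itself, w0 forces not a implies b but w0 does not force not (not a or a).
w0 does not force not (not a or a) since w2 is accessible from w0 and w2 forces not a or a.
w2 forces not a or a via the disjunct a.

No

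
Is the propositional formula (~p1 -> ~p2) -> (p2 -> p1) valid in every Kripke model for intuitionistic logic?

No

This is the converse of contraposition, which is not intuitionistically valid.
A Kripke countermodel: worlds s0, s1; order generated by s0 <= s1; atoms true at each world — s0:{p2}; s1:{p1,p2}.
s0 ||-/- (~p1 -> ~p2) -> (p2 -> p1): already at s0 itself, s0 ||- ~p1 -> ~p2 but s0 ||-/- p2 -> p1.
s0 ||-/- p2 -> p1: already at s0 itself, s0 ||- p2 but s0 ||-/- p1.
s0 lacks atom p1, so s0 ||-/- p1.
So the root s0 does not force the formula.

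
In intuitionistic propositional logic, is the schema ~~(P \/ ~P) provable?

Yes

This is the double negation of excluded middle, which is intuitionistically derivable.
Assuming ~(P \/ ~P): from P we'd get P \/ ~P, so ~P; but then P \/ ~P again — contradiction. Hence ~~(P \/ ~P).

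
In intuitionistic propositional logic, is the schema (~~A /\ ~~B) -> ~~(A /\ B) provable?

This is the distribution of double negation over conjunction, which is intuitionistically derivable.
Assume ~~A, ~~B, and ~(A /\ B). From A we'd get ~B (since A /\ B is refuted), contradicting ~~B; so ~A, contradicting ~~A.

Yes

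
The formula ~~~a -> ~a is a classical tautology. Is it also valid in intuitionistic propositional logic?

Yes

This is triple-negation reduction, which is intuitionistically derivable.
Assume ~~~a and suppose a. Then ~~a (double-negation introduction), contradicting ~~~a. So ~a.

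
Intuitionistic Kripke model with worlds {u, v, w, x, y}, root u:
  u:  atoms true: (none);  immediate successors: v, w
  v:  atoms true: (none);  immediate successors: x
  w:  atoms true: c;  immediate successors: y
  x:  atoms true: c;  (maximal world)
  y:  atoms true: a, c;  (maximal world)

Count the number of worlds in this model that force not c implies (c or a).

5

u: forces it.
v: forces it.
w: forces it.
x: forces it.
y: forces it.
Worlds forcing the formula: {u, v, w, x, y}.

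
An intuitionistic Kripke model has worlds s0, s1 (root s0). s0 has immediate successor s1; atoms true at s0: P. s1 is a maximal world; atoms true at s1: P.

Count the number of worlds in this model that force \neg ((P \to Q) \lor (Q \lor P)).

s0: does not force it — s0 \nVdash \neg ((P \to Q) \lor (Q \lor P)) since s0 is accessible from s0 and s0 \Vdash (P \to Q) \lor (Q \lor P).
s1: does not force it — s1 \nVdash \neg ((P \to Q) \lor (Q \lor P)) since s1 is accessible from s1 and s1 \Vdash (P \to Q) \lor (Q \lor P).
Worlds forcing the formula: { }.

0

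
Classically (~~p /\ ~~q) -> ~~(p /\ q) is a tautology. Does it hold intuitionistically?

Yes

This is the distribution of double negation over conjunction, which is intuitionistically derivable.
Assume ~~p, ~~q, and ~(p /\ q). From p we'd get ~q (since p /\ q is refuted), contradicting ~~q; so ~p, contradicting ~~p.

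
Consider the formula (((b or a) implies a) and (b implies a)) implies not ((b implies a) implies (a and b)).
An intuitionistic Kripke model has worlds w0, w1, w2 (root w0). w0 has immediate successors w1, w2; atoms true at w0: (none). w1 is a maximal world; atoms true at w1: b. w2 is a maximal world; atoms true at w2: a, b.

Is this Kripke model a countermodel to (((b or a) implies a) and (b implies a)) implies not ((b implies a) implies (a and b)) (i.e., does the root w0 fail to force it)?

w0 does not force (((b or a) implies a) and (b implies a)) implies not ((b implies a) implies (a and b)): at the accessible world w2, w2 forces ((b or a) implies a) and (b implies a) but w2 does not force not ((b implies a) implies (a and b)).
w2 does not force not ((b implies a) implies (a and b)) since w2 is accessible from w2 and w2 forces (b implies a) implies (a and b).
w2 forces (b implies a) implies (a and b): every world accessible from w2 that forces b implies a (namely w2) also forces a and b.
So the root w0 does not force (((b or a) implies a) and (b implies a)) implies not ((b implies a) implies (a and b)); the model is a countermodel.

Yes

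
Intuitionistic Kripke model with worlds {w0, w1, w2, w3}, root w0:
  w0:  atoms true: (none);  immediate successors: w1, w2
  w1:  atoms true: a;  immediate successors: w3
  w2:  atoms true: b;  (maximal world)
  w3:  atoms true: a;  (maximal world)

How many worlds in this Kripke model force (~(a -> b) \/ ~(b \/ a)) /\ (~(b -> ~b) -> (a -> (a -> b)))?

2

w0: does not force it — w0 ||-/- (~(a -> b) \/ ~(b \/ a)) /\ (~(b -> ~b) -> (a -> (a -> b))) since w0 fails ~(a -> b) \/ ~(b \/ a).
w1: forces it.
w2: does not force it.
w3: forces it.
Worlds forcing the formula: {w1, w3}.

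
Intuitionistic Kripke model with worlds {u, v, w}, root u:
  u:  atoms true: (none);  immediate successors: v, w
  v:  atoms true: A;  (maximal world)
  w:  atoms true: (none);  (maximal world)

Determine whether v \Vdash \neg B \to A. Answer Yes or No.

Yes

v \Vdash \neg B \to A: every world accessible from v that forces \neg B (namely v) also forces A.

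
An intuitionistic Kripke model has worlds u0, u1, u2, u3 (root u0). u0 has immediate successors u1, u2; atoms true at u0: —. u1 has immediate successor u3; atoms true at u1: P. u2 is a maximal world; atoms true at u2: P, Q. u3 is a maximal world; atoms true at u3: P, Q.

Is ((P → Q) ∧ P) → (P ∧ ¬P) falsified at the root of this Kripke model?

u0 ⊮ ((P → Q) ∧ P) → (P ∧ ¬P): at the accessible world u2, u2 ⊩ (P → Q) ∧ P but u2 ⊮ P ∧ ¬P.
u2 ⊮ P ∧ ¬P since u2 fails ¬P.
So the root u0 does not force ((P → Q) ∧ P) → (P ∧ ¬P); the model is a countermodel.

Yes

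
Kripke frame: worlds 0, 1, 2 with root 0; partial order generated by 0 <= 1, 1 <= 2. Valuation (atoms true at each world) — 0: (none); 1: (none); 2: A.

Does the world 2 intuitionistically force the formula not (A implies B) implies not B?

2 forces not (A implies B) implies not B: every world accessible from 2 that forces not (A implies B) (namely 2) also forces not B.

Yes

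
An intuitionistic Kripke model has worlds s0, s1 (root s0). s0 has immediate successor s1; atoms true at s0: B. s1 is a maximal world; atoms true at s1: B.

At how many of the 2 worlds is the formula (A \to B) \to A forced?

0

s0: does not force it — s0 \nVdash (A \to B) \to A: already at s0 itself, s0 \Vdash A \to B but s0 \nVdash A.
s1: does not force it — s1 \nVdash (A \to B) \to A: already at s1 itself, s1 \Vdash A \to B but s1 \nVdash A.
Worlds forcing the formula: { }.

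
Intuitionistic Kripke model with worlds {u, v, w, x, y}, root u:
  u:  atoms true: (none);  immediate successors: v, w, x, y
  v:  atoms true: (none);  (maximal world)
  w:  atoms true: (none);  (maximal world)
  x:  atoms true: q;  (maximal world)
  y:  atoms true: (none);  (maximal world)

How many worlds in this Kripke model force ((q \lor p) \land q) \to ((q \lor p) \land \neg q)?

u: does not force it — u \nVdash ((q \lor p) \land q) \to ((q \lor p) \land \neg q): at the accessible world x, x \Vdash (q \lor p) \land q but x \nVdash (q \lor p) \land \neg q.
v: forces it.
w: forces it.
x: does not force it.
y: forces it.
Worlds forcing the formula: {v, w, y}.

3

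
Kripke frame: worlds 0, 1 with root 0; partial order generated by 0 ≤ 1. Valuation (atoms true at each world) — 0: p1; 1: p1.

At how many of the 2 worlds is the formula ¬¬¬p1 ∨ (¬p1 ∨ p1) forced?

0: forces it.
1: forces it.
Worlds forcing the formula: {0, 1}.

2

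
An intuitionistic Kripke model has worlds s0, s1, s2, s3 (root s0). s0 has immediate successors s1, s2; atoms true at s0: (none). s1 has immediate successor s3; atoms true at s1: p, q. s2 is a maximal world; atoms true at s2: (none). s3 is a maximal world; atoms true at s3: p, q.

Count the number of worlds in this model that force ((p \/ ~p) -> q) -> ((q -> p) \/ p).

4

s0: forces it.
s1: forces it.
s2: forces it.
s3: forces it.
Worlds forcing the formula: {s0, s1, s2, s3}.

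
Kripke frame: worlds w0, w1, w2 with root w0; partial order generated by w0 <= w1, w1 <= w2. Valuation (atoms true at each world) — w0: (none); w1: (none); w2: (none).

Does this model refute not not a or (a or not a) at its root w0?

No

w0 forces not not a or (a or not a) via the disjunct a or not a.
So the root w0 forces not not a or (a or not a); the model is not a countermodel.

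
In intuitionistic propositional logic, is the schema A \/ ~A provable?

No

This is the law of excluded middle, which is not intuitionistically valid.
A Kripke countermodel: worlds s0, s1; order generated by s0 <= s1; atoms true at each world — s0:{}; s1:{A}.
s0 ||-/- A \/ ~A: neither disjunct is forced at s0.
s0 lacks atom A, so s0 ||-/- A.
So the root s0 does not force the formula.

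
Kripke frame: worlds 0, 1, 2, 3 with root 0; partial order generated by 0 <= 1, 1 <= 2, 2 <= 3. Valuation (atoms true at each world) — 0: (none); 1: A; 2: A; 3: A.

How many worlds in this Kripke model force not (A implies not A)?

0: forces it.
1: forces it.
2: forces it.
3: forces it.
Worlds forcing the formula: {0, 1, 2, 3}.

4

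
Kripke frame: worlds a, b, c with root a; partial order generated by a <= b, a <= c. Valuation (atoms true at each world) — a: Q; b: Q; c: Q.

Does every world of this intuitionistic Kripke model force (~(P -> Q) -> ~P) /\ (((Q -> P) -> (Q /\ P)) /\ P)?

No

Not every world: a ||-/- (~(P -> Q) -> ~P) /\ (((Q -> P) -> (Q /\ P)) /\ P).
a ||-/- (~(P -> Q) -> ~P) /\ (((Q -> P) -> (Q /\ P)) /\ P) since a fails ((Q -> P) -> (Q /\ P)) /\ P.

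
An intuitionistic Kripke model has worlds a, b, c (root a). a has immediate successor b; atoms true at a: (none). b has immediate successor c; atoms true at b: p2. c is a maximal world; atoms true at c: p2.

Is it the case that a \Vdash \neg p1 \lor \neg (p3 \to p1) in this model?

a \Vdash \neg p1 \lor \neg (p3 \to p1) via the disjunct \neg p1.

Yes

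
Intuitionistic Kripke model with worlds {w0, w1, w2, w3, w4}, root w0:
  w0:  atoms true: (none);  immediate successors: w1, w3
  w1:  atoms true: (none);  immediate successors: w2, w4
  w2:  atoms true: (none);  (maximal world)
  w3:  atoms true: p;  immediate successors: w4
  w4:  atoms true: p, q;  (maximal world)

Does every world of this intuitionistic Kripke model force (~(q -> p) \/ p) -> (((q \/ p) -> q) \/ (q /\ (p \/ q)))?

Not every world: w0 ||-/- (~(q -> p) \/ p) -> (((q \/ p) -> q) \/ (q /\ (p \/ q))).
w0 ||-/- (~(q -> p) \/ p) -> (((q \/ p) -> q) \/ (q /\ (p \/ q))): at the accessible world w3, w3 ||- ~(q -> p) \/ p but w3 ||-/- ((q \/ p) -> q) \/ (q /\ (p \/ q)).
w3 ||-/- ((q \/ p) -> q) \/ (q /\ (p \/ q)): neither disjunct is forced at w3.
w3 ||-/- (q \/ p) -> q: already at w3 itself, w3 ||- q \/ p but w3 ||-/- q.

No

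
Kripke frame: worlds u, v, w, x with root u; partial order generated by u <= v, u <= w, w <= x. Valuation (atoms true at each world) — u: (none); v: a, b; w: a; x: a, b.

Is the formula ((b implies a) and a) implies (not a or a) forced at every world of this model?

Yes

u forces ((b implies a) and a) implies (not a or a): every world accessible from u that forces (b implies a) and a (namely v, w, x) also forces not a or a.
Since the root u forces ((b implies a) and a) implies (not a or a) and forcing is persistent (monotone upward), every world forces it.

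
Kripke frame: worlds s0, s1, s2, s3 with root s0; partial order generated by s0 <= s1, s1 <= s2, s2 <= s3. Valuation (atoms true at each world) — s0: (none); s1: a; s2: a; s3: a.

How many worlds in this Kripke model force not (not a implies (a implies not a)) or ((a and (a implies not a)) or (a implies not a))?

0

s0: does not force it — s0 does not force not (not a implies (a implies not a)) or ((a and (a implies not a)) or (a implies not a)): neither disjunct is forced at s0.
s1: does not force it — s1 does not force not (not a implies (a implies not a)) or ((a and (a implies not a)) or (a implies not a)): neither disjunct is forced at s1.
s2: does not force it.
s3: does not force it.
Worlds forcing the formula: { }.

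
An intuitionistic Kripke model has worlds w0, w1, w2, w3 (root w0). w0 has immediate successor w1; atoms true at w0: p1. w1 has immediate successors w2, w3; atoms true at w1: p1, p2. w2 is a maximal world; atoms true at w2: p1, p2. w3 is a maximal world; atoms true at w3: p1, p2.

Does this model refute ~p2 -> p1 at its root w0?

w0 ||- ~p2 -> p1 vacuously: no world accessible from w0 forces the antecedent ~p2.
So the root w0 forces ~p2 -> p1; the model is not a countermodel.

No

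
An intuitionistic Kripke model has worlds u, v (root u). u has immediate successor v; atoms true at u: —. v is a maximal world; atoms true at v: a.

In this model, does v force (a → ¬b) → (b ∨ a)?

Yes

v ⊩ (a → ¬b) → (b ∨ a): every world accessible from v that forces a → ¬b (namely v) also forces b ∨ a.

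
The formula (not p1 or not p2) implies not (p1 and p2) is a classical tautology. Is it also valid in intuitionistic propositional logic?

Yes

This is a constructively valid De Morgan direction (disjunction of negations to negated conjunction), which is intuitionistically derivable.
If not p1 holds at a world then no accessible world forces p1, hence none forces p1 and p2; likewise for not p2.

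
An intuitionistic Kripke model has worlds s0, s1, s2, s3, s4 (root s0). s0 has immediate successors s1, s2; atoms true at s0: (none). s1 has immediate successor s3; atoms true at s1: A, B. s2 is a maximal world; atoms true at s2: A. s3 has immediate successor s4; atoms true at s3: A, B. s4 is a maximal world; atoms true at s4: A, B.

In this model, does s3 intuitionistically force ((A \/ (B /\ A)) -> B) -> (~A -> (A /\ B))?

Yes

s3 ||- ((A \/ (B /\ A)) -> B) -> (~A -> (A /\ B)): every world accessible from s3 that forces (A \/ (B /\ A)) -> B (namely s3, s4) also forces ~A -> (A /\ B).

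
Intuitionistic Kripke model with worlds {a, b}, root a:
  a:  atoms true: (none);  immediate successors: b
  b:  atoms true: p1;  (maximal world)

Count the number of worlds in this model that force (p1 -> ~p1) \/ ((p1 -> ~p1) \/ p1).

a: does not force it — a ||-/- (p1 -> ~p1) \/ ((p1 -> ~p1) \/ p1): neither disjunct is forced at a.
b: forces it.
Worlds forcing the formula: {b}.

1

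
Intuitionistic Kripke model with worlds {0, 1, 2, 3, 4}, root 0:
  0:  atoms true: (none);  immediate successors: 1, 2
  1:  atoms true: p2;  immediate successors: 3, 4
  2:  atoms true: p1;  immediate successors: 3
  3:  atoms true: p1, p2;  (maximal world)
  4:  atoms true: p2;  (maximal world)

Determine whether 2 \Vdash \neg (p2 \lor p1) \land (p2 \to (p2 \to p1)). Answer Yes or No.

No

2 \nVdash \neg (p2 \lor p1) \land (p2 \to (p2 \to p1)) since 2 fails \neg (p2 \lor p1).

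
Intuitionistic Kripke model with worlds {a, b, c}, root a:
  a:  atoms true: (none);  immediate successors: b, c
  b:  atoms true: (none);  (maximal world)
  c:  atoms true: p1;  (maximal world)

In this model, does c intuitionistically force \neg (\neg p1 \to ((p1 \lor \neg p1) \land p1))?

No

c \nVdash \neg (\neg p1 \to ((p1 \lor \neg p1) \land p1)) since c is accessible from c and c \Vdash \neg p1 \to ((p1 \lor \neg p1) \land p1).
c \Vdash \neg p1 \to ((p1 \lor \neg p1) \land p1) vacuously: no world accessible from c forces the antecedent \neg p1.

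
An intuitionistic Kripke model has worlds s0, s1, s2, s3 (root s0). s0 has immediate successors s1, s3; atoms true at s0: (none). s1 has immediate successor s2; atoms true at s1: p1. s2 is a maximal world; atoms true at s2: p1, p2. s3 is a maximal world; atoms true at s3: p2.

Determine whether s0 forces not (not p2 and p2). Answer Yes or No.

Yes

s0 forces not (not p2 and p2): no world accessible from s0 forces not p2 and p2.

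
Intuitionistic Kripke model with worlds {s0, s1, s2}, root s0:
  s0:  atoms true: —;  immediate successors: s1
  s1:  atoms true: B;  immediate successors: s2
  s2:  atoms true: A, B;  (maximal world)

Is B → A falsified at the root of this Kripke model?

Yes

s0 ⊮ B → A: at the accessible world s1, s1 ⊩ B but s1 ⊮ A.
s1 lacks atom A, so s1 ⊮ A.
So the root s0 does not force B → A; the model is a countermodel.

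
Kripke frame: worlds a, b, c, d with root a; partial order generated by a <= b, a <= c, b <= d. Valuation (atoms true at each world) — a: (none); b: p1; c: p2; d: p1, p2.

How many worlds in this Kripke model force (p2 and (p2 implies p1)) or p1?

a: does not force it — a does not force (p2 and (p2 implies p1)) or p1: neither disjunct is forced at a.
b: forces it.
c: does not force it — c does not force (p2 and (p2 implies p1)) or p1: neither disjunct is forced at c.
d: forces it.
Worlds forcing the formula: {b, d}.

2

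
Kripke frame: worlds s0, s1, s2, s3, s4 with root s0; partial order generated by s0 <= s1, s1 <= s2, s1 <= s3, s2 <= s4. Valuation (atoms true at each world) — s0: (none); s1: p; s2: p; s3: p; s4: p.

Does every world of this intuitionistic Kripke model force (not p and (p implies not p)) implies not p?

Yes

s0 forces (not p and (p implies not p)) implies not p vacuously: no world accessible from s0 forces the antecedent not p and (p implies not p).
Since the root s0 forces (not p and (p implies not p)) implies not p and forcing is persistent (monotone upward), every world forces it.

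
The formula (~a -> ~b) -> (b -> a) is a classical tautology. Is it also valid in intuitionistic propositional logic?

This is the converse of contraposition, which is not intuitionistically valid.
A Kripke countermodel: worlds u0, u1; order generated by u0 <= u1; atoms true at each world — u0:{b}; u1:{a,b}.
u0 ||-/- (~a -> ~b) -> (b -> a): already at u0 itself, u0 ||- ~a -> ~b but u0 ||-/- b -> a.
u0 ||-/- b -> a: already at u0 itself, u0 ||- b but u0 ||-/- a.
u0 lacks atom a, so u0 ||-/- a.
So the root u0 does not force the formula.

No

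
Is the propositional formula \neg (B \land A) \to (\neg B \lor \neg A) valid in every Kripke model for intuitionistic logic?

This is the constructively invalid direction of De Morgan's law for conjunction, which is not intuitionistically valid.
A Kripke countermodel: worlds s0, s1, s2; order generated by s0 \le s1, s0 \le s2; atoms true at each world — s0:{}; s1:{B}; s2:{A}.
s0 \nVdash \neg (B \land A) \to (\neg B \lor \neg A): already at s0 itself, s0 \Vdash \neg (B \land A) but s0 \nVdash \neg B \lor \neg A.
s0 \nVdash \neg B \lor \neg A: neither disjunct is forced at s0.
s0 \nVdash \neg B since s1 is accessible from s0 and s1 \Vdash B.
So the root s0 does not force the formula.

No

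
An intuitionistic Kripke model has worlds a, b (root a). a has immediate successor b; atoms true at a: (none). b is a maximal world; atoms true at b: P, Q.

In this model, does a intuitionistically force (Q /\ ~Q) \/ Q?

a ||-/- (Q /\ ~Q) \/ Q: neither disjunct is forced at a.
a ||-/- Q /\ ~Q since a fails Q.

No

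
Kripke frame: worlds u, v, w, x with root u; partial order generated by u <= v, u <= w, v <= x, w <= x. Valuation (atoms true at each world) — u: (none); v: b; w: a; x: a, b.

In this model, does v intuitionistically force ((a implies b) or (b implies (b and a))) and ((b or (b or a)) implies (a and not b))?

v does not force ((a implies b) or (b implies (b and a))) and ((b or (b or a)) implies (a and not b)) since v fails (b or (b or a)) implies (a and not b).

No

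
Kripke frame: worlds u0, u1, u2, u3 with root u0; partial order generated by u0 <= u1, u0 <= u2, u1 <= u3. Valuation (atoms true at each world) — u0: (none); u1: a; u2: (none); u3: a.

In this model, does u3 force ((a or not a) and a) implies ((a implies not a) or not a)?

u3 does not force ((a or not a) and a) implies ((a implies not a) or not a): already at u3 itself, u3 forces (a or not a) and a but u3 does not force (a implies not a) or not a.
u3 does not force (a implies not a) or not a: neither disjunct is forced at u3.
u3 does not force a implies not a: already at u3 itself, u3 forces a but u3 does not force not a.
u3 does not force not a since u3 is accessible from u3 and u3 forces a.

No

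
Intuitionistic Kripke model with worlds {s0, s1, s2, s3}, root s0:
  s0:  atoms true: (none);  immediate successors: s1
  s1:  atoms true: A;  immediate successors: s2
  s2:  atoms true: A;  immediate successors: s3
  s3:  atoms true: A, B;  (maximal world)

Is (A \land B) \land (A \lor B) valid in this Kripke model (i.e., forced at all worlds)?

Not every world: s0 \nVdash (A \land B) \land (A \lor B).
s0 \nVdash (A \land B) \land (A \lor B) since s0 fails A \land B.

No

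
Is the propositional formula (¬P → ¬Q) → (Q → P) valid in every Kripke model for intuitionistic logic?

No

This is the converse of contraposition, which is not intuitionistically valid.
A Kripke countermodel: worlds a, b; order generated by a ≤ b; atoms true at each world — a:{Q}; b:{P,Q}.
a ⊮ (¬P → ¬Q) → (Q → P): already at a itself, a ⊩ ¬P → ¬Q but a ⊮ Q → P.
a ⊮ Q → P: already at a itself, a ⊩ Q but a ⊮ P.
a lacks atom P, so a ⊮ P.
So the root a does not force the formula.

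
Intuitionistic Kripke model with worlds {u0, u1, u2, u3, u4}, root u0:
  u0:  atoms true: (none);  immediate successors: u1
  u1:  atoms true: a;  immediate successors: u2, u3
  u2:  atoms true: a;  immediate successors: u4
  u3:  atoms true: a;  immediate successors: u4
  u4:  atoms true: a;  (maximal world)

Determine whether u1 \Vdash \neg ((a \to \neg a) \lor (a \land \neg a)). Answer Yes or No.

Yes

u1 \Vdash \neg ((a \to \neg a) \lor (a \land \neg a)): no world accessible from u1 forces (a \to \neg a) \lor (a \land \neg a).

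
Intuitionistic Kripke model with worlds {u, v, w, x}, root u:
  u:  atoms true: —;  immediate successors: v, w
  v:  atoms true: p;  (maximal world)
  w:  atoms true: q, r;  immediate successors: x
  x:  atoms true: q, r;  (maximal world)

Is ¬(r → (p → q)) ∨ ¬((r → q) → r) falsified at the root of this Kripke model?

u ⊮ ¬(r → (p → q)) ∨ ¬((r → q) → r): neither disjunct is forced at u.
u ⊮ ¬(r → (p → q)) since u is accessible from u and u ⊩ r → (p → q).
u ⊩ r → (p → q): every world accessible from u that forces r (namely w, x) also forces p → q.
So the root u does not force ¬(r → (p → q)) ∨ ¬((r → q) → r); the model is a countermodel.

Yes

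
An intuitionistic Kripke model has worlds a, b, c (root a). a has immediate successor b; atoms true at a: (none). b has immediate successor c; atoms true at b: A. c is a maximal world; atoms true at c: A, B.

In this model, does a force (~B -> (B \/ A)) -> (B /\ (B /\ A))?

a ||-/- (~B -> (B \/ A)) -> (B /\ (B /\ A)): already at a itself, a ||- ~B -> (B \/ A) but a ||-/- B /\ (B /\ A).
a ||-/- B /\ (B /\ A) since a fails B.

No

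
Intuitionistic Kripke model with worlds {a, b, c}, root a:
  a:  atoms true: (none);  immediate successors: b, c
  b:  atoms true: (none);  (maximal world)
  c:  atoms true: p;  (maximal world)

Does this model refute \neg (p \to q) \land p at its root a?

Yes

a \nVdash \neg (p \to q) \land p since a fails \neg (p \to q).
So the root a does not force \neg (p \to q) \land p; the model is a countermodel.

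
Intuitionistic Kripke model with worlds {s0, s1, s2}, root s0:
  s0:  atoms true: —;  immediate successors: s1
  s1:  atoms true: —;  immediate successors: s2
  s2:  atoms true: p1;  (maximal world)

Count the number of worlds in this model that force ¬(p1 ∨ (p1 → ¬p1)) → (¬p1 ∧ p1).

3

s0: forces it.
s1: forces it.
s2: forces it.
Worlds forcing the formula: {s0, s1, s2}.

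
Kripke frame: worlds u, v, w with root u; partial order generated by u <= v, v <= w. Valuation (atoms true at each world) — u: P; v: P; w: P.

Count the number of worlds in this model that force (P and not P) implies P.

3

u: forces it.
v: forces it.
w: forces it.
Worlds forcing the formula: {u, v, w}.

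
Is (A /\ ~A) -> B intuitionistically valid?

This is an instance of ex falso quodlibet, which is intuitionistically derivable.
No world can force both A and ~A, so the antecedent A /\ ~A is never forced and the implication holds vacuously at every world.

Yes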